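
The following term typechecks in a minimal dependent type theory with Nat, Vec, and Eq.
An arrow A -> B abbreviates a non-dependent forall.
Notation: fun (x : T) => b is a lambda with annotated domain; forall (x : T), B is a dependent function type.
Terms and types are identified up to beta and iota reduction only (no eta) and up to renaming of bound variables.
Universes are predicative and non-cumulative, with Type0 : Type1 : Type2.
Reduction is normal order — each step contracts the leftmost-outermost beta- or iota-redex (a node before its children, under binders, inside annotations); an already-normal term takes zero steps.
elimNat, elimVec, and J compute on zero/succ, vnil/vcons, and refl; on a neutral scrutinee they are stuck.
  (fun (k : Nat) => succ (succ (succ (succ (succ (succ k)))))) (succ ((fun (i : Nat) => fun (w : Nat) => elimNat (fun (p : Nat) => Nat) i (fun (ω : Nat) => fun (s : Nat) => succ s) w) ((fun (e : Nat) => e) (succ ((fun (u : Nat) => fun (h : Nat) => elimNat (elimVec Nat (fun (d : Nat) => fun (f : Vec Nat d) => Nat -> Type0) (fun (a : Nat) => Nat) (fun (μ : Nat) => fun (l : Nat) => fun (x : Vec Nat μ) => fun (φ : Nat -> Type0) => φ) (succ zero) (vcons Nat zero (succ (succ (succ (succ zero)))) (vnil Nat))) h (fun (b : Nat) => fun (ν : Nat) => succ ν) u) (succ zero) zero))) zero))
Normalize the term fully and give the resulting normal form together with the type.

normal form:
  succ (succ (succ (succ (succ (succ (succ (succ (succ zero))))))))
inferred type:
  Nat
observation: the leftmost-outermost redex is a beta-redex, and normalization takes 11 steps.


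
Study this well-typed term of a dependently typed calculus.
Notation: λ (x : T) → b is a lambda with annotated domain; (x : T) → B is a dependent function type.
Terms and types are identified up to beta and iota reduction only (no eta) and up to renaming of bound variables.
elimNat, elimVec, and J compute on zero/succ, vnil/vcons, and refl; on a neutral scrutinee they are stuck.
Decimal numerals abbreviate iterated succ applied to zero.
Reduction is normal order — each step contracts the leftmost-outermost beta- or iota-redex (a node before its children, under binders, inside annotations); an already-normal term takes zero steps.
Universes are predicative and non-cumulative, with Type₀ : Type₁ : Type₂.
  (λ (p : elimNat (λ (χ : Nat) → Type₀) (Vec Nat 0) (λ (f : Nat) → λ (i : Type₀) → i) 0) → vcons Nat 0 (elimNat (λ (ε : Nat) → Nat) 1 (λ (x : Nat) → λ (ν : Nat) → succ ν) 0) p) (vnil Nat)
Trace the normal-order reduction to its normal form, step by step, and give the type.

normal-order reduction:
  (λ (p : elimNat (λ (χ : Nat) → Type₀) (Vec Nat 0) (λ (f : Nat) → λ (i : Type₀) → i) 0) → vcons Nat 0 (elimNat (λ (ε : Nat) → Nat) 1 (λ (x : Nat) → λ (ν : Nat) → succ ν) 0) p) (vnil Nat)
  ~> vcons Nat 0 (elimNat (λ (p : Nat) → Nat) 1 (λ (χ : Nat) → λ (f : Nat) → succ f) 0) (vnil Nat)
  ~> vcons Nat 0 1 (vnil Nat)
the term's type:
  Vec Nat 1


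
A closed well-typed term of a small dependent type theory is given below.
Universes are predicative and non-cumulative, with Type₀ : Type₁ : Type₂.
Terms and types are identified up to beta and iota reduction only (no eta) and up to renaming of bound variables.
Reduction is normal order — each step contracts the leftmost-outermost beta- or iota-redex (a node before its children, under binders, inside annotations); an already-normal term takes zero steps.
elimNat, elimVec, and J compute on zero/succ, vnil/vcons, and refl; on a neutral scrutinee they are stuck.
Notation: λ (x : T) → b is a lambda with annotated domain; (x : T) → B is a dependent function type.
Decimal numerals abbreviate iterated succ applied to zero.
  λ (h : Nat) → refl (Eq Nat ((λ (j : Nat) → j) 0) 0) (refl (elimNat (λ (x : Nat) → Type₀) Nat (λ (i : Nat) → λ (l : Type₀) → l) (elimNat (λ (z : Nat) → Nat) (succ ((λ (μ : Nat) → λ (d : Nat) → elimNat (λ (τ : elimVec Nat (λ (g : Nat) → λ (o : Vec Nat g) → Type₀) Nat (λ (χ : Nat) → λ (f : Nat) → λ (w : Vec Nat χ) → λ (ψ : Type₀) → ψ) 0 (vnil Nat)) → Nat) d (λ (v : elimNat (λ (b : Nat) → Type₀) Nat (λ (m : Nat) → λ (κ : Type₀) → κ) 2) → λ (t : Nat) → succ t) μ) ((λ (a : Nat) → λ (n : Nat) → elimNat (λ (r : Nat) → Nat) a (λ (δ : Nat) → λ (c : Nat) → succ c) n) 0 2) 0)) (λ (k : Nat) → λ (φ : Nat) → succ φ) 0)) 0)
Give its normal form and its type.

normal form:
  λ (h : Nat) → refl (Eq Nat 0 0) (refl Nat 0)
the term's type:
  (h : Nat) → Eq (Eq Nat 0 0) (refl Nat 0) (refl Nat 0)
observation: the first redex contracted is a beta-redex; the normal form is reached in 38 normal-order steps.


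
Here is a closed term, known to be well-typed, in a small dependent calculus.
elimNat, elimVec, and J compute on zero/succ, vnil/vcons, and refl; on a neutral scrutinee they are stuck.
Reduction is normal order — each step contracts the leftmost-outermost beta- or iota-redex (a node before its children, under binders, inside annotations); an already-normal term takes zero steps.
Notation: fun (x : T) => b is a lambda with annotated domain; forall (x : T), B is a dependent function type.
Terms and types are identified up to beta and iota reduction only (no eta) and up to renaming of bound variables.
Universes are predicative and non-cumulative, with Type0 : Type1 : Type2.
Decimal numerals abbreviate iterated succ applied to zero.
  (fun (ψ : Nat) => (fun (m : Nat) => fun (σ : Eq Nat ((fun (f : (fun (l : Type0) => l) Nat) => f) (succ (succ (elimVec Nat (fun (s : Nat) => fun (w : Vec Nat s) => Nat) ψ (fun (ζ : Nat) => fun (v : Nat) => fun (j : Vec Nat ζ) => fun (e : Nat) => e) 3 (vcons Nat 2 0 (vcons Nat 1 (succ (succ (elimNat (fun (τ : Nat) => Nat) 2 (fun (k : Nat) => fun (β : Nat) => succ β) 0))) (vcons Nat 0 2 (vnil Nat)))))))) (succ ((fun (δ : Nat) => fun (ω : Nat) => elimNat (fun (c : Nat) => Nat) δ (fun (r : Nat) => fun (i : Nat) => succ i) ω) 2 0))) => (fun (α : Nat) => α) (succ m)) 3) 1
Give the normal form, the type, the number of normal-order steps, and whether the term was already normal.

normal form:
  fun (ψ : Eq Nat 3 3) => 4
the term's type:
  forall (ψ : Eq Nat 3 3), Nat
reduction steps (normal order): 23
term was already normal: no
first redex: a beta-redex


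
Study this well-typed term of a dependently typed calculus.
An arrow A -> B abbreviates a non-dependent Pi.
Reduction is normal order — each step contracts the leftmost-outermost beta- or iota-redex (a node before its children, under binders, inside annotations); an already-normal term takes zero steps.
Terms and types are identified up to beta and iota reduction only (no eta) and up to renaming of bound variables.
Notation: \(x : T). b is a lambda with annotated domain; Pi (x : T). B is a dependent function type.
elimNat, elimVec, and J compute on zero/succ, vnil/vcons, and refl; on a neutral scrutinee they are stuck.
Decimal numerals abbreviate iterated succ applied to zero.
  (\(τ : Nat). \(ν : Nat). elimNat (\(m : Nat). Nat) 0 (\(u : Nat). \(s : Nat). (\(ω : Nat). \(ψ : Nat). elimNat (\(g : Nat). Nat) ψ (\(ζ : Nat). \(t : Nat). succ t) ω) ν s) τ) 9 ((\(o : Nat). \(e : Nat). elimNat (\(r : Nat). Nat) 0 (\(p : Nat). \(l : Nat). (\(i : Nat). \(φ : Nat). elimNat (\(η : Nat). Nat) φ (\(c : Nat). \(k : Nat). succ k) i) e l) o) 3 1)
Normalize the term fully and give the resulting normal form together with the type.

reduced normal form:
  27
the term's type:
  Nat


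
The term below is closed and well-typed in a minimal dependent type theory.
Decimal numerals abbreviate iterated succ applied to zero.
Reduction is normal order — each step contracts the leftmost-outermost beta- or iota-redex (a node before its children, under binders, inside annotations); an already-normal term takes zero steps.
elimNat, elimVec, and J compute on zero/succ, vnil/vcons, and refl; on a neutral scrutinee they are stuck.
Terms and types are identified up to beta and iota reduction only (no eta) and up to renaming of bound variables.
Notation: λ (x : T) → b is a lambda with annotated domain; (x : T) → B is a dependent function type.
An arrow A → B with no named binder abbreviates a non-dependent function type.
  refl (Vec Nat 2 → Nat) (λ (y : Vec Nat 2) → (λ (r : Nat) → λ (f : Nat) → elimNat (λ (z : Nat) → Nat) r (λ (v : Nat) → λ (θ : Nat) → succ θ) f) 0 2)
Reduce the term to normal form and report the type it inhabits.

resulting normal form:
  refl (Vec Nat 2 → Nat) (λ (y : Vec Nat 2) → 2)
the term's type:
  Eq (Vec Nat 2 → Nat) (λ (y : Vec Nat 2) → 2) (λ (r : Vec Nat 2) → 2)
observation: the first redex contracted is a beta-redex; the normal form is reached in 9 normal-order steps.


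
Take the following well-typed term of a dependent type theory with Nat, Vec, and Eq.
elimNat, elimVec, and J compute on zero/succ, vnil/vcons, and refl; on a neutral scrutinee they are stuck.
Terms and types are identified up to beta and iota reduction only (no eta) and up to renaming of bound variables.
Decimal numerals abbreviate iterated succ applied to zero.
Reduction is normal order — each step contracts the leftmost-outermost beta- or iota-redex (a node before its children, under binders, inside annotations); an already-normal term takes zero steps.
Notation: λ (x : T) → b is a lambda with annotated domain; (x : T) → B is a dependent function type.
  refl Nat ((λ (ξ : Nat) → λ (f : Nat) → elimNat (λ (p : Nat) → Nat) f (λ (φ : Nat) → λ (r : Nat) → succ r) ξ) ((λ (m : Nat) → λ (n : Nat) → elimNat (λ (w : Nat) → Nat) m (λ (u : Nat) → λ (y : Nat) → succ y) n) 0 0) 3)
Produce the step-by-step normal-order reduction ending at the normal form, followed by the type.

normal-order reduction:
  refl Nat ((λ (ξ : Nat) → λ (f : Nat) → elimNat (λ (p : Nat) → Nat) f (λ (φ : Nat) → λ (r : Nat) → succ r) ξ) ((λ (m : Nat) → λ (n : Nat) → elimNat (λ (w : Nat) → Nat) m (λ (u : Nat) → λ (y : Nat) → succ y) n) 0 0) 3)
  ~> refl Nat ((λ (ξ : Nat) → elimNat (λ (f : Nat) → Nat) ξ (λ (p : Nat) → λ (φ : Nat) → succ φ) ((λ (r : Nat) → λ (m : Nat) → elimNat (λ (n : Nat) → Nat) r (λ (w : Nat) → λ (u : Nat) → succ u) m) 0 0)) 3)
  ~> refl Nat (elimNat (λ (ξ : Nat) → Nat) 3 (λ (f : Nat) → λ (p : Nat) → succ p) ((λ (φ : Nat) → λ (r : Nat) → elimNat (λ (m : Nat) → Nat) φ (λ (n : Nat) → λ (w : Nat) → succ w) r) 0 0))
  ~> refl Nat (elimNat (λ (ξ : Nat) → Nat) 3 (λ (f : Nat) → λ (p : Nat) → succ p) ((λ (φ : Nat) → elimNat (λ (r : Nat) → Nat) 0 (λ (m : Nat) → λ (n : Nat) → succ n) φ) 0))
  ~> refl Nat (elimNat (λ (ξ : Nat) → Nat) 3 (λ (f : Nat) → λ (p : Nat) → succ p) (elimNat (λ (φ : Nat) → Nat) 0 (λ (r : Nat) → λ (m : Nat) → succ m) 0))
  ~> refl Nat (elimNat (λ (ξ : Nat) → Nat) 3 (λ (f : Nat) → λ (p : Nat) → succ p) 0)
  ~> refl Nat 3
inferred type:
  Eq Nat 3 3


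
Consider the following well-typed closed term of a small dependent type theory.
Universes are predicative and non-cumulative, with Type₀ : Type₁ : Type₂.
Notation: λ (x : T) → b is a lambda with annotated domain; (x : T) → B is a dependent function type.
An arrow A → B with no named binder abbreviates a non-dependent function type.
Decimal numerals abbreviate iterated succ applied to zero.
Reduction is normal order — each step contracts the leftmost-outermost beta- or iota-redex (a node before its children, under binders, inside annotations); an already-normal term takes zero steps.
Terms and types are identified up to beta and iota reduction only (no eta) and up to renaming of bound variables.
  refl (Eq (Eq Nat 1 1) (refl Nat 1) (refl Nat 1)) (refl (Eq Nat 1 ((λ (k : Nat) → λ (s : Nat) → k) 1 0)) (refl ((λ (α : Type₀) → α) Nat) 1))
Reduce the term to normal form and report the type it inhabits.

resulting normal form:
  refl (Eq (Eq Nat 1 1) (refl Nat 1) (refl Nat 1)) (refl (Eq Nat 1 1) (refl Nat 1))
type:
  Eq (Eq (Eq Nat 1 1) (refl Nat 1) (refl Nat 1)) (refl (Eq Nat 1 1) (refl Nat 1)) (refl (Eq Nat 1 1) (refl Nat 1))
observation: 3 normal-order steps separate the term from its normal form.


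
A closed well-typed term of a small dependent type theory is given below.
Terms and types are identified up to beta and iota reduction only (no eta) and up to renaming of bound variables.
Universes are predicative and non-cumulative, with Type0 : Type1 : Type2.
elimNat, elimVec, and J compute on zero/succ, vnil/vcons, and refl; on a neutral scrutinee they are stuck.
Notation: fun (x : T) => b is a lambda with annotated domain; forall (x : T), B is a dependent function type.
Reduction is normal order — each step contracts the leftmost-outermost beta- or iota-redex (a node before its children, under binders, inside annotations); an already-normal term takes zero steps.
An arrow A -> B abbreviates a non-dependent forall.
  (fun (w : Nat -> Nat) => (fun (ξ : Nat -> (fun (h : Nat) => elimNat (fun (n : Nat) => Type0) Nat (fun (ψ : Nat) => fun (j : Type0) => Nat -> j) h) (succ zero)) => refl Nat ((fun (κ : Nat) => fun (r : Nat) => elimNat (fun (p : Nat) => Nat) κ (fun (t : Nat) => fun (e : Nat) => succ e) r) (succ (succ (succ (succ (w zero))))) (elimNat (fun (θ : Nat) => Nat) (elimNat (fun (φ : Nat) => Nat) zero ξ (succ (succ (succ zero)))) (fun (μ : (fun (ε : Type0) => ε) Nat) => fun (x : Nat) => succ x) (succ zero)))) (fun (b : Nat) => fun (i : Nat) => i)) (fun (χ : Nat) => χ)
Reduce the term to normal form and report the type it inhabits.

normal form:
  refl Nat (succ (succ (succ (succ (succ zero)))))
type:
  Eq Nat (succ (succ (succ (succ (succ zero))))) (succ (succ (succ (succ (succ zero)))))
observation: reduction starts at a beta-redex, and 23 normal-order steps reach the normal form.


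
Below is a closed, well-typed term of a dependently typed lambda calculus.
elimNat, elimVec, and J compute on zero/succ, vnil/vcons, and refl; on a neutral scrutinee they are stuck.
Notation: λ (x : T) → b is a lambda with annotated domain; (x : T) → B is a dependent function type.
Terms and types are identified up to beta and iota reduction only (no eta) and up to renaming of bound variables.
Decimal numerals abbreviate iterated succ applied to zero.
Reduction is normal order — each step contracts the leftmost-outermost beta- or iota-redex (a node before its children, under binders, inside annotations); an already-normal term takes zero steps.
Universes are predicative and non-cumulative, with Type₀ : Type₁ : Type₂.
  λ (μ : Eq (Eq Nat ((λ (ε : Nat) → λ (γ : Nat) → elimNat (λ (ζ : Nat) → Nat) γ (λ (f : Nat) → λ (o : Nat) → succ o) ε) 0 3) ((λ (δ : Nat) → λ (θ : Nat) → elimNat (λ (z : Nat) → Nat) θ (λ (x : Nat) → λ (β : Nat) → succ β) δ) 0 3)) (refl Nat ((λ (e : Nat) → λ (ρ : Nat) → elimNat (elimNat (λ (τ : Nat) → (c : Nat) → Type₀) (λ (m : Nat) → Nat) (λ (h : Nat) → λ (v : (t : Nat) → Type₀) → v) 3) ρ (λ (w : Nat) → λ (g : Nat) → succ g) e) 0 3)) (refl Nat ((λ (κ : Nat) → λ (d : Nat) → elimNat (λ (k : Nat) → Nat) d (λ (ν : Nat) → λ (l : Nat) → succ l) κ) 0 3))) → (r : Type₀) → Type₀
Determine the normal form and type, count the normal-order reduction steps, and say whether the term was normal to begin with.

resulting normal form:
  λ (μ : Eq (Eq Nat 3 3) (refl Nat 3) (refl Nat 3)) → (ε : Type₀) → Type₀
type:
  (μ : Eq (Eq Nat 3 3) (refl Nat 3) (refl Nat 3)) → Type₁
steps to reach normal form (normal order): 12
term was already normal: no
first redex: a beta-redex


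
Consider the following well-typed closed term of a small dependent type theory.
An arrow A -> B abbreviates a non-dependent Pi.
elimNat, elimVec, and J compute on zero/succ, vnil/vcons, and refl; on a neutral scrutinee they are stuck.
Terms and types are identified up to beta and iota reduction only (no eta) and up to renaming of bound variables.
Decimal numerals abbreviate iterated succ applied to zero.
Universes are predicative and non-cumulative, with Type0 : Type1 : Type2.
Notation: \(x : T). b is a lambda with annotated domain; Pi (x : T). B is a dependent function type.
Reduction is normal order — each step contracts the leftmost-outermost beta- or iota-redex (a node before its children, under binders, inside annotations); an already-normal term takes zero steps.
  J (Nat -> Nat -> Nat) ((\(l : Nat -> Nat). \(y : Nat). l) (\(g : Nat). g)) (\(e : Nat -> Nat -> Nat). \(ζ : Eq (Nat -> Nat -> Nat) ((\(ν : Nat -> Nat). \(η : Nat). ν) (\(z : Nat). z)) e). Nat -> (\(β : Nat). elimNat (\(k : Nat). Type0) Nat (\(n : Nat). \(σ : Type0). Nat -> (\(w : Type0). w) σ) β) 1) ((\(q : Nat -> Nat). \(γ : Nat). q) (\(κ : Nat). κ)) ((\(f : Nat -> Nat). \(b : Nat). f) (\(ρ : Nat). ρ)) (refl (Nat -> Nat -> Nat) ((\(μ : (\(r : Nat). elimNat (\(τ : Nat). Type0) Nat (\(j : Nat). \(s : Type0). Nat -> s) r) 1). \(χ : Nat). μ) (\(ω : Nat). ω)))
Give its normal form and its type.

resulting normal form:
  \(l : Nat). \(y : Nat). y
inferred type:
  Nat -> Nat -> Nat
observation: the first redex contracted is a J iota-redex; the normal form is reached in 2 normal-order steps.


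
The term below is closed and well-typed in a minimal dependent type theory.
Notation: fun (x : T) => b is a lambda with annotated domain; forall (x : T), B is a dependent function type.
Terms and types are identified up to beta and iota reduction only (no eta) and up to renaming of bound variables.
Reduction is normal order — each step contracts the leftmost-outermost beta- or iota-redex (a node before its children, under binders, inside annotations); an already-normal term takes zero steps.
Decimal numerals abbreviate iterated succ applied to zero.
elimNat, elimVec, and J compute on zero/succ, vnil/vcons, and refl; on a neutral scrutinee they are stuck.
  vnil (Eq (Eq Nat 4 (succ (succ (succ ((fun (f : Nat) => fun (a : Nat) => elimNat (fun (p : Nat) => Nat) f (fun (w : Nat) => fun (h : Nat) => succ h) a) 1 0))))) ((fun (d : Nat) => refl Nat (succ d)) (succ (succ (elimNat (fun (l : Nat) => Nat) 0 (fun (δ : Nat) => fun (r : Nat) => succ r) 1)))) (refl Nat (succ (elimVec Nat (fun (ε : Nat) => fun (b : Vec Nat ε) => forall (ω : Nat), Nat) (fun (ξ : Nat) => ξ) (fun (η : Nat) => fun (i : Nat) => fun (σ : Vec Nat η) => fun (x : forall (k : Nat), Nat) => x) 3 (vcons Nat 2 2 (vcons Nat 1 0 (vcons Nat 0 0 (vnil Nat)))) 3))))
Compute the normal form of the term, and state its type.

reduced normal form:
  vnil (Eq (Eq Nat 4 4) (refl Nat 4) (refl Nat 4))
inferred type:
  Vec (Eq (Eq Nat 4 4) (refl Nat 4) (refl Nat 4)) 0
observation: the term reaches its normal form after 25 normal-order steps.


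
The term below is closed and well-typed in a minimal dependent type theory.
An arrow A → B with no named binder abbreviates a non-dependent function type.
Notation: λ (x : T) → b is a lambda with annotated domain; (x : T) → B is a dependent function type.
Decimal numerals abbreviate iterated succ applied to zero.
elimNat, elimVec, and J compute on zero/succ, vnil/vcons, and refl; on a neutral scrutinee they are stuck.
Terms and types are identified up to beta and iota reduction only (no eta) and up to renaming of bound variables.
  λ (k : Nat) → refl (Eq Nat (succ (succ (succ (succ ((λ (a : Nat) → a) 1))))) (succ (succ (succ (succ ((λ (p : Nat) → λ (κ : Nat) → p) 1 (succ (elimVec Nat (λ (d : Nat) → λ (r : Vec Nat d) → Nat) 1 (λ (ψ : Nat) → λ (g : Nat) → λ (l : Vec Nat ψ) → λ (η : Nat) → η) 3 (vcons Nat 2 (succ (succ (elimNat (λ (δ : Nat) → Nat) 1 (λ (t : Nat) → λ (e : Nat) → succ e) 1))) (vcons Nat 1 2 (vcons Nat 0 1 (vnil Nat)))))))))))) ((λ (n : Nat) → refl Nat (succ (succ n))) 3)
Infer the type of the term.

type:
  Nat → Eq (Eq Nat 5 5) (refl Nat 5) (refl Nat 5)


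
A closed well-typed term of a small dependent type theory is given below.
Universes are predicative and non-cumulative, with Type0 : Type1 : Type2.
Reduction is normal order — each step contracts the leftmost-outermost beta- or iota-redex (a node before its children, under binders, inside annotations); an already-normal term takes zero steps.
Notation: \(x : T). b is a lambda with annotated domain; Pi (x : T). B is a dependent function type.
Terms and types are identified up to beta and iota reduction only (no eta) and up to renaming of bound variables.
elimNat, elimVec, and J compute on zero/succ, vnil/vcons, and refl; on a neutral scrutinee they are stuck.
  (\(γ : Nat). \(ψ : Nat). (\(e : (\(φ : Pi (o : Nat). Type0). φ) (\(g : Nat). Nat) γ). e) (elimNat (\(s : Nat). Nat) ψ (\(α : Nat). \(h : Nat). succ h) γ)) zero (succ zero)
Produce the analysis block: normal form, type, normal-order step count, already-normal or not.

reduced normal form:
  succ zero
type:
  Nat
normal-order step count: 4
already normal: no
first redex: a beta-redex


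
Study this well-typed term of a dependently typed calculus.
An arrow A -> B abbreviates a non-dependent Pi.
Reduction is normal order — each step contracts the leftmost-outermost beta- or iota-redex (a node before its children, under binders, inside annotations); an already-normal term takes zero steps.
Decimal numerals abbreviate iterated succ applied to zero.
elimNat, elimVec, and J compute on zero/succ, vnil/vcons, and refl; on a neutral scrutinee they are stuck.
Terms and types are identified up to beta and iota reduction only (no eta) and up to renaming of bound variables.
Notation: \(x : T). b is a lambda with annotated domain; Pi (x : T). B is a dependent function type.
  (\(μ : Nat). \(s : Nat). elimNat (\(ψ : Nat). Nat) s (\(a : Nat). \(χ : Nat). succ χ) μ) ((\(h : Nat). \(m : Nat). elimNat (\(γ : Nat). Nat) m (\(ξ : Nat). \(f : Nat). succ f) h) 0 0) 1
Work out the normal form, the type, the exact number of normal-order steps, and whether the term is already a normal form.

resulting normal form:
  1
the term's type:
  Nat
normal-order step count: 6
term was already normal: no
first redex: a beta-redex


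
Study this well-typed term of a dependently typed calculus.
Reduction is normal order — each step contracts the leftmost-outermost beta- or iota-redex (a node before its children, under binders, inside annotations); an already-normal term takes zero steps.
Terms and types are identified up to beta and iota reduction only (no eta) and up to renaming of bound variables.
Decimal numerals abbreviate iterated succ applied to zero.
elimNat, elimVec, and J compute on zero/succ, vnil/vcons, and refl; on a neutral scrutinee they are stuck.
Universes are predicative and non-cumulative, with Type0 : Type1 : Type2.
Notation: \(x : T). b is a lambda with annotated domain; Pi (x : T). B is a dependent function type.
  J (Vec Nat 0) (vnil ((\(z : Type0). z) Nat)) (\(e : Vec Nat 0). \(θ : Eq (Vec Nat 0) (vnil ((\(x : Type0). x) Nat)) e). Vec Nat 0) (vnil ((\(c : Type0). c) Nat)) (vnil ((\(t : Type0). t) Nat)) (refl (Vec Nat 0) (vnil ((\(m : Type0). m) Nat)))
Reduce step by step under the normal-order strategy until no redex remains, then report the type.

normal-order reduction sequence:
  J (Vec Nat 0) (vnil ((\(z : Type0). z) Nat)) (\(e : Vec Nat 0). \(θ : Eq (Vec Nat 0) (vnil ((\(x : Type0). x) Nat)) e). Vec Nat 0) (vnil ((\(c : Type0). c) Nat)) (vnil ((\(t : Type0). t) Nat)) (refl (Vec Nat 0) (vnil ((\(m : Type0). m) Nat)))
  ~> vnil ((\(z : Type0). z) Nat)
  ~> vnil Nat
type:
  Vec Nat 0


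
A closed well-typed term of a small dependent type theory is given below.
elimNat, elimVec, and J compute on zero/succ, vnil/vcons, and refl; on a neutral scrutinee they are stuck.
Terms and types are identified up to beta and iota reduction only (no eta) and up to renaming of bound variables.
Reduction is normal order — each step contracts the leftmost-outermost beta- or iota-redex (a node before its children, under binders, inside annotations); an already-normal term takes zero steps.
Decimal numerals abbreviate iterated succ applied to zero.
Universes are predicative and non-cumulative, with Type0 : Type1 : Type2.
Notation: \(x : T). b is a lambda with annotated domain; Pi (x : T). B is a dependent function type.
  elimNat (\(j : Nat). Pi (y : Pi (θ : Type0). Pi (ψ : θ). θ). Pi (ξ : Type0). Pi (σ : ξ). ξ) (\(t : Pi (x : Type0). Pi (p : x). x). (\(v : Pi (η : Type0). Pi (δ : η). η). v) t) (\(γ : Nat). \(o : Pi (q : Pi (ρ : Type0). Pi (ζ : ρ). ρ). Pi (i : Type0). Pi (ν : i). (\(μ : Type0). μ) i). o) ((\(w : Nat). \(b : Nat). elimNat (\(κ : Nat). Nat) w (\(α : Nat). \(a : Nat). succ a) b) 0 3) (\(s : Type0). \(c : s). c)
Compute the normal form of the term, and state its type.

reduced normal form:
  \(j : Type0). \(y : j). y
inferred type:
  Pi (j : Type0). Pi (y : j). j


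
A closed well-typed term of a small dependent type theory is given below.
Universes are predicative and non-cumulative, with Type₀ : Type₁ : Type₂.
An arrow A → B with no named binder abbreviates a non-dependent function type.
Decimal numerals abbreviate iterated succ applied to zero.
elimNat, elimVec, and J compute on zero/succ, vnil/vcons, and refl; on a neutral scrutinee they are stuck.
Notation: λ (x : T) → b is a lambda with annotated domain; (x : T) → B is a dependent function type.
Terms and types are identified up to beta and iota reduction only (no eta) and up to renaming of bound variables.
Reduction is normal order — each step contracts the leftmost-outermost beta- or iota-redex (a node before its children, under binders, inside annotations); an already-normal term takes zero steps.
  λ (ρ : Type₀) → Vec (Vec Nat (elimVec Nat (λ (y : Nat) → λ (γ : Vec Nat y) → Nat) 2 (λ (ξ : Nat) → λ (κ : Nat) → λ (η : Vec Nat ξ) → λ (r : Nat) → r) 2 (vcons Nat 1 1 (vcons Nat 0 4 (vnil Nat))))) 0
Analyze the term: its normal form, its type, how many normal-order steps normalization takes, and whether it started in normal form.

normal form:
  λ (ρ : Type₀) → Vec (Vec Nat 2) 0
the term's type:
  Type₀ → Type₀
reduction steps (normal order): 11
started in normal form: no
first redex: an elimVec iota-redex


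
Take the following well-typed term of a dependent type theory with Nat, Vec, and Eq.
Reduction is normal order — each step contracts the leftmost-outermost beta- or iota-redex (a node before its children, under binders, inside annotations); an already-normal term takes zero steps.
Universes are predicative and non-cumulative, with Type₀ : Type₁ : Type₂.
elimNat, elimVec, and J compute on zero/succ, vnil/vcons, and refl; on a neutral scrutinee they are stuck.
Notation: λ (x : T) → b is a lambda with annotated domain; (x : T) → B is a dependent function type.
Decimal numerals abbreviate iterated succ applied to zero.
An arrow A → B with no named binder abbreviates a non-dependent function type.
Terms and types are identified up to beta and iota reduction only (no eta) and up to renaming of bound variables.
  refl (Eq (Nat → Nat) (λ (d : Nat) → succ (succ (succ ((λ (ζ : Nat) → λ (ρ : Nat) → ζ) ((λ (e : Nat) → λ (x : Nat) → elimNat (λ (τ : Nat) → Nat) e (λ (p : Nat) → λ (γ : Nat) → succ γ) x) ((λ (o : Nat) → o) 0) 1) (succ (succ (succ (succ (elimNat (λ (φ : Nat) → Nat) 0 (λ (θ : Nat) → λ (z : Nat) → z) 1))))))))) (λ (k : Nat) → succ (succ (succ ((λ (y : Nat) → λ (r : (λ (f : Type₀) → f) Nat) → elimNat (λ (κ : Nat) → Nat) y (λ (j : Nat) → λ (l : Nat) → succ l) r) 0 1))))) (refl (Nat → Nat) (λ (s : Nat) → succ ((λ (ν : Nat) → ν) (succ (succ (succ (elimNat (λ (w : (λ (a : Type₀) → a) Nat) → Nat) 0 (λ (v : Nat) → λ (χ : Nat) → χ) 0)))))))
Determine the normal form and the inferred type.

normal form:
  refl (Eq (Nat → Nat) (λ (d : Nat) → 4) (λ (ζ : Nat) → 4)) (refl (Nat → Nat) (λ (ρ : Nat) → 4))
the term's type:
  Eq (Eq (Nat → Nat) (λ (d : Nat) → 4) (λ (ζ : Nat) → 4)) (refl (Nat → Nat) (λ (ρ : Nat) → 4)) (refl (Nat → Nat) (λ (e : Nat) → 4))


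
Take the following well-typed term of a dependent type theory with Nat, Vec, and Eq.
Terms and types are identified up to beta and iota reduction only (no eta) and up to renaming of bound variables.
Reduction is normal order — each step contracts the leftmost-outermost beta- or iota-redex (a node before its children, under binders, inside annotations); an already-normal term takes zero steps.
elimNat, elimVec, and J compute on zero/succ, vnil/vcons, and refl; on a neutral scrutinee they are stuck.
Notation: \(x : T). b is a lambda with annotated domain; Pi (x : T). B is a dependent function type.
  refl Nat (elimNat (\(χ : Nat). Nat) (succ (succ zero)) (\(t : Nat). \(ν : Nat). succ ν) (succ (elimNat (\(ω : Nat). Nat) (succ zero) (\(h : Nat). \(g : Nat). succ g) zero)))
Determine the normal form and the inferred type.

resulting normal form:
  refl Nat (succ (succ (succ (succ zero))))
the term's type:
  Eq Nat (succ (succ (succ (succ zero)))) (succ (succ (succ (succ zero))))
observation: the first redex contracted is an elimNat iota-redex; the normal form is reached in 8 normal-order steps.


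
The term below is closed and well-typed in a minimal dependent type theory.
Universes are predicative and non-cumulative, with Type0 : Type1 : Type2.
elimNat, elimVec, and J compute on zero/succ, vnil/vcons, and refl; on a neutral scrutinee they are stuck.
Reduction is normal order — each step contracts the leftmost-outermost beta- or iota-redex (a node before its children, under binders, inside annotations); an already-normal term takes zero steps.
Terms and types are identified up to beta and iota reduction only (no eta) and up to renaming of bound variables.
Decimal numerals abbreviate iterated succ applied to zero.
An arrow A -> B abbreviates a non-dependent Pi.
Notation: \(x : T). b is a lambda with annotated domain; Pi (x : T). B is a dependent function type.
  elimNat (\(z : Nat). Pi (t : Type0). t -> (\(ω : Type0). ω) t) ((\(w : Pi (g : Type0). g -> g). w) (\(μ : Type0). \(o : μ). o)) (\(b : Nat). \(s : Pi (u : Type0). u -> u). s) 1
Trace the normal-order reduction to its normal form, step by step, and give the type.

normal-order reduction sequence:
  elimNat (\(z : Nat). Pi (t : Type0). t -> (\(ω : Type0). ω) t) ((\(w : Pi (g : Type0). g -> g). w) (\(μ : Type0). \(o : μ). o)) (\(b : Nat). \(s : Pi (u : Type0). u -> u). s) 1
  ~> (\(z : Nat). \(t : Pi (ω : Type0). ω -> ω). t) 0 (elimNat (\(w : Nat). Pi (g : Type0). g -> (\(μ : Type0). μ) g) ((\(o : Pi (b : Type0). b -> b). o) (\(s : Type0). \(u : s). u)) (\(l : Nat). \(α : Pi (e : Type0). e -> e). α) 0)
  ~> (\(z : Pi (t : Type0). t -> t). z) (elimNat (\(ω : Nat). Pi (w : Type0). w -> (\(g : Type0). g) w) ((\(μ : Pi (o : Type0). o -> o). μ) (\(b : Type0). \(s : b). s)) (\(u : Nat). \(l : Pi (α : Type0). α -> α). l) 0)
  ~> elimNat (\(z : Nat). Pi (t : Type0). t -> (\(ω : Type0). ω) t) ((\(w : Pi (g : Type0). g -> g). w) (\(μ : Type0). \(o : μ). o)) (\(b : Nat). \(s : Pi (u : Type0). u -> u). s) 0
  ~> (\(z : Pi (t : Type0). t -> t). z) (\(ω : Type0). \(w : ω). w)
  ~> \(z : Type0). \(t : z). t
the term's type:
  Pi (z : Type0). z -> z


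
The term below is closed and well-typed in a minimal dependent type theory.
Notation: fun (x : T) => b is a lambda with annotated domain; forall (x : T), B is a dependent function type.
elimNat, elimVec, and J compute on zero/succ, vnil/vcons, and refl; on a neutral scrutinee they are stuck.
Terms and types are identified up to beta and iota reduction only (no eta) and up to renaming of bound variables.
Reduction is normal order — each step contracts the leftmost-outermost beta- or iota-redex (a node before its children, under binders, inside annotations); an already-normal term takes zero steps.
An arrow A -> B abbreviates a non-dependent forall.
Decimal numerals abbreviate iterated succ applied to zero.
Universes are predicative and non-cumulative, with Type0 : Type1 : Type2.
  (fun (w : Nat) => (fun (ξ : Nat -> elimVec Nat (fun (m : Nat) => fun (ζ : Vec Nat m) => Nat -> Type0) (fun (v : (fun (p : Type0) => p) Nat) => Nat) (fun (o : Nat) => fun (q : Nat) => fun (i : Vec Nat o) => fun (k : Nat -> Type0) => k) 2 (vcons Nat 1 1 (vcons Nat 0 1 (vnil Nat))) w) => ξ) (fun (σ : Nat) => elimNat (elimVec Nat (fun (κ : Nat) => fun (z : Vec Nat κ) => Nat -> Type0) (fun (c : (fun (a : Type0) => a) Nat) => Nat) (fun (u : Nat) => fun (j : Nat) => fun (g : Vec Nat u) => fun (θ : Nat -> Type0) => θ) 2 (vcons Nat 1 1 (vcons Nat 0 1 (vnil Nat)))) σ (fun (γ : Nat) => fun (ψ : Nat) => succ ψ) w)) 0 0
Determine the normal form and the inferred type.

resulting normal form:
  0
inferred type:
  Nat


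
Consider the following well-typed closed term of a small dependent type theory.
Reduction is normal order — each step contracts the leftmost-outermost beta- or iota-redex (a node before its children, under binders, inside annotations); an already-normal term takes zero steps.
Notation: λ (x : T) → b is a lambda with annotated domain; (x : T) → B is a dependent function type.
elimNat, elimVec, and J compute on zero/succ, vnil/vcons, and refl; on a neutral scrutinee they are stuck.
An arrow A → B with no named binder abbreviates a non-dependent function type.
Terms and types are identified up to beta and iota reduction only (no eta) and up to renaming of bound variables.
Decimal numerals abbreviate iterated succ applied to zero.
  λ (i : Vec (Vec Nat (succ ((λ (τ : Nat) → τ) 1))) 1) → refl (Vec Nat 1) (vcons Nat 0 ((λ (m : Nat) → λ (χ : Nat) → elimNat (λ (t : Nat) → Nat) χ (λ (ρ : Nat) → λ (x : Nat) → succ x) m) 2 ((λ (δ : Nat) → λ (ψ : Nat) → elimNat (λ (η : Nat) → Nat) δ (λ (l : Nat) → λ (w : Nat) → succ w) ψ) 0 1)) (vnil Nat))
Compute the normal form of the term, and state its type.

reduced normal form:
  λ (i : Vec (Vec Nat 2) 1) → refl (Vec Nat 1) (vcons Nat 0 3 (vnil Nat))
inferred type:
  Vec (Vec Nat 2) 1 → Eq (Vec Nat 1) (vcons Nat 0 3 (vnil Nat)) (vcons Nat 0 3 (vnil Nat))
observation: the term reaches its normal form after 16 normal-order steps.


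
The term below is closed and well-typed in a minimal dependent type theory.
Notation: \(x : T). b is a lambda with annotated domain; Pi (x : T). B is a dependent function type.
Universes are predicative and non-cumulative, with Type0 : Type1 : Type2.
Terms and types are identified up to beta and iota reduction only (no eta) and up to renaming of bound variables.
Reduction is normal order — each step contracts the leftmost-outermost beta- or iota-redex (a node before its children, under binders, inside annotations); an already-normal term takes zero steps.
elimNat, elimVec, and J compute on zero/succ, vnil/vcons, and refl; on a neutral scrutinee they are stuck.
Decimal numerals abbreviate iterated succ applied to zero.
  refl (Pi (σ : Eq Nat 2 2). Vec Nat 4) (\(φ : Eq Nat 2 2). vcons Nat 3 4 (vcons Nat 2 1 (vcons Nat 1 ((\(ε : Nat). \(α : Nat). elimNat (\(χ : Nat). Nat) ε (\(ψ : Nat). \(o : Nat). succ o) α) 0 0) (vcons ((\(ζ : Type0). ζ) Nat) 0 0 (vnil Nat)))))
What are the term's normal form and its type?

resulting normal form:
  refl (Pi (σ : Eq Nat 2 2). Vec Nat 4) (\(φ : Eq Nat 2 2). vcons Nat 3 4 (vcons Nat 2 1 (vcons Nat 1 0 (vcons Nat 0 0 (vnil Nat)))))
type:
  Eq (Pi (σ : Eq Nat 2 2). Vec Nat 4) (\(φ : Eq Nat 2 2). vcons Nat 3 4 (vcons Nat 2 1 (vcons Nat 1 0 (vcons Nat 0 0 (vnil Nat))))) (\(ε : Eq Nat 2 2). vcons Nat 3 4 (vcons Nat 2 1 (vcons Nat 1 0 (vcons Nat 0 0 (vnil Nat)))))


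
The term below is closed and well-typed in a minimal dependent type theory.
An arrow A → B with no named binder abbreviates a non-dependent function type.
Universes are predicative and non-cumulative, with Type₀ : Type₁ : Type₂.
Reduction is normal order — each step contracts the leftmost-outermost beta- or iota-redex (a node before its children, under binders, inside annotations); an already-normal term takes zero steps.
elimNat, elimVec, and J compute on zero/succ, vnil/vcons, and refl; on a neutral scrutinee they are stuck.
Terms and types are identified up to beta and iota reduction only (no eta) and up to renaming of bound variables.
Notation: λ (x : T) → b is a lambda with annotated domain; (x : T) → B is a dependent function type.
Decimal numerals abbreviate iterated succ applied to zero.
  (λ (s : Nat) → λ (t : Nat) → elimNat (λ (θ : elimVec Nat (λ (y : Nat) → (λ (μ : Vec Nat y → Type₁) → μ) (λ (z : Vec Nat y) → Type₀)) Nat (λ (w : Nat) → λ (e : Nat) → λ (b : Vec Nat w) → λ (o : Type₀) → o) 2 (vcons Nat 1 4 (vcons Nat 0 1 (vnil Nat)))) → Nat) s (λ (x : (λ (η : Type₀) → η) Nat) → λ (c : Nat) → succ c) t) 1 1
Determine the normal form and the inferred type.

normal form:
  2
type:
  Nat
observation: the term reaches its normal form after 6 normal-order steps.


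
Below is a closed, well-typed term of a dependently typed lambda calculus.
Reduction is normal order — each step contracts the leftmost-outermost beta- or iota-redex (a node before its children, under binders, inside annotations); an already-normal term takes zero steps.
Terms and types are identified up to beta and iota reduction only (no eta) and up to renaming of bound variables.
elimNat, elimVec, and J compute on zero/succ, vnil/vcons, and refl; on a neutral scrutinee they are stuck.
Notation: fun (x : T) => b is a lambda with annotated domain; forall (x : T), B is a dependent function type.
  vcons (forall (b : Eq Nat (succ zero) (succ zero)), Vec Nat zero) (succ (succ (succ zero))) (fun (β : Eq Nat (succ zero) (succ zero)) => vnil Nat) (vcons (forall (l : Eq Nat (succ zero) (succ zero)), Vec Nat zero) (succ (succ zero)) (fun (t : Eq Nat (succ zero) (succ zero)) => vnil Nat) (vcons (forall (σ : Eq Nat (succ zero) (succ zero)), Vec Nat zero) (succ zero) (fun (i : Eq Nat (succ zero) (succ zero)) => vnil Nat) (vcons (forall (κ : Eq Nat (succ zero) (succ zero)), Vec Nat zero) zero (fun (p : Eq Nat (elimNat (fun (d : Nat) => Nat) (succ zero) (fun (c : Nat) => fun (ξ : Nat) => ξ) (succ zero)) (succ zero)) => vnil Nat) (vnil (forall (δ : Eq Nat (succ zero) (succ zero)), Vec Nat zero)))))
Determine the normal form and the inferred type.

normal form:
  vcons (forall (b : Eq Nat (succ zero) (succ zero)), Vec Nat zero) (succ (succ (succ zero))) (fun (β : Eq Nat (succ zero) (succ zero)) => vnil Nat) (vcons (forall (l : Eq Nat (succ zero) (succ zero)), Vec Nat zero) (succ (succ zero)) (fun (t : Eq Nat (succ zero) (succ zero)) => vnil Nat) (vcons (forall (σ : Eq Nat (succ zero) (succ zero)), Vec Nat zero) (succ zero) (fun (i : Eq Nat (succ zero) (succ zero)) => vnil Nat) (vcons (forall (κ : Eq Nat (succ zero) (succ zero)), Vec Nat zero) zero (fun (p : Eq Nat (succ zero) (succ zero)) => vnil Nat) (vnil (forall (d : Eq Nat (succ zero) (succ zero)), Vec Nat zero)))))
type:
  Vec (forall (b : Eq Nat (succ zero) (succ zero)), Vec Nat zero) (succ (succ (succ (succ zero))))
observation: 4 normal-order steps normalize the term, beginning with an elimNat iota-redex.


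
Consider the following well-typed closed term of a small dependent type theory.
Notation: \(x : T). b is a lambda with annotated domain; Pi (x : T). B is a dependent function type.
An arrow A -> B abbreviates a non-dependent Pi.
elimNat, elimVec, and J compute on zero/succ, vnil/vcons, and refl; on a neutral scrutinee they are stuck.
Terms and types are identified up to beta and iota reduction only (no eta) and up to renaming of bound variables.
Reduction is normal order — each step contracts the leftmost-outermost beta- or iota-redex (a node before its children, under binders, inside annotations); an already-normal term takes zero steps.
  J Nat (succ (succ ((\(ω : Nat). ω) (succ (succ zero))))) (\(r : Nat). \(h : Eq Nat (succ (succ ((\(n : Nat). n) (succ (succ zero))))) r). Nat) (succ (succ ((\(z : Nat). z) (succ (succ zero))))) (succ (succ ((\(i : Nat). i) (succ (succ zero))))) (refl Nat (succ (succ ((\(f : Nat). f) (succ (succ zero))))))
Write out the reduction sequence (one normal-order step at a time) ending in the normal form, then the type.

normal-order reduction sequence:
  J Nat (succ (succ ((\(ω : Nat). ω) (succ (succ zero))))) (\(r : Nat). \(h : Eq Nat (succ (succ ((\(n : Nat). n) (succ (succ zero))))) r). Nat) (succ (succ ((\(z : Nat). z) (succ (succ zero))))) (succ (succ ((\(i : Nat). i) (succ (succ zero))))) (refl Nat (succ (succ ((\(f : Nat). f) (succ (succ zero))))))
  ~> succ (succ ((\(ω : Nat). ω) (succ (succ zero))))
  ~> succ (succ (succ (succ zero)))
the term's type:
  Nat
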